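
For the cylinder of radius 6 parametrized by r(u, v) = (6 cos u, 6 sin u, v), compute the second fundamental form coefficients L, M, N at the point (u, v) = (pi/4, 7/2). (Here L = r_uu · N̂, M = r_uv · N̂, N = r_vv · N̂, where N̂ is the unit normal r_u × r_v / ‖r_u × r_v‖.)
L = -6;  M = 0;  N = 0

Compute the unit normal N̂(u, v) = (cos(u), sin(u), 0), and the second partials r_uu, r_uv, r_vv. Take dot products:
  L(u, v) = r_uu · N̂ = -6,
  M(u, v) = r_uv · N̂ = 0,
  N(u, v) = r_vv · N̂ = 0.
Evaluating at (u, v) = (pi/4, 7/2):
  L = -6, M = 0, N = 0.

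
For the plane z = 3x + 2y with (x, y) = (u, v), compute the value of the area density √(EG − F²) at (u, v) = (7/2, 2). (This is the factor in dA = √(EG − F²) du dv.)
√(EG − F²)|_{(7/2, 2)} = sqrt(14)

E = 10, F = 6, G = 5, so EG − F² = 14. Taking the positive square root: √(EG − F²) = sqrt(14). At (u, v) = (7/2, 2): sqrt(14).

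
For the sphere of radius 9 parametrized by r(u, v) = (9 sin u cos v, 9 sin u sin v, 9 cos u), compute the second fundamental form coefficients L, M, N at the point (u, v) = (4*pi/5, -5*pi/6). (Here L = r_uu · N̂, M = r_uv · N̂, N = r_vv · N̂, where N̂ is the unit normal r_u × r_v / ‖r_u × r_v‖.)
L = -9;  M = 0;  N = -45/8 + 9*sqrt(5)/8

Compute the unit normal N̂(u, v) = (sin(u)^2*cos(v)/Abs(sin(u)), sin(u)^2*sin(v)/Abs(sin(u)), sin(2*u)/(2*Abs(sin(u)))), and the second partials r_uu, r_uv, r_vv. Take dot products:
  L(u, v) = r_uu · N̂ = -9*sin(u)/Abs(sin(u)),
  M(u, v) = r_uv · N̂ = 0,
  N(u, v) = r_vv · N̂ = -9*sin(u)^3/Abs(sin(u)).
Evaluating at (u, v) = (4*pi/5, -5*pi/6):
  L = -9, M = 0, N = -45/8 + 9*sqrt(5)/8.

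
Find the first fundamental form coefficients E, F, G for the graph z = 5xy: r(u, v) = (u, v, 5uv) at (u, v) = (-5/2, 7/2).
E = 1229/4;  F = -875/4;  G = 629/4

Partials: r_u = (1, 0, 5*v), r_v = (0, 1, 5*u). As functions of (u, v):
  E = r_u · r_u = 25*v^2 + 1,
  F = r_u · r_v = 25*u*v,
  G = r_v · r_v = 25*u^2 + 1.
Evaluating at (u, v) = (-5/2, 7/2): E = 1229/4, F = -875/4, G = 629/4.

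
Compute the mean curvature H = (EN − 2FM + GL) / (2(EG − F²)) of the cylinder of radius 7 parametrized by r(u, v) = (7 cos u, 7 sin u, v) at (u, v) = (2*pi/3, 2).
H = -1/14

With E = 49, F = 0, G = 1, L = -7, M = 0, N = 0, assemble
  H = (EN − 2FM + GL) / (2(EG − F²)) = -1/14.
At (u, v) = (2*pi/3, 2): H = -1/14.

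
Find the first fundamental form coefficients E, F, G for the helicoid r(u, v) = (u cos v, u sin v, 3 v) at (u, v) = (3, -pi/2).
E = 1;  F = 0;  G = 18

Partials: r_u = (cos(v), sin(v), 0), r_v = (-u*sin(v), u*cos(v), 3). As functions of (u, v):
  E = r_u · r_u = 1,
  F = r_u · r_v = 0,
  G = r_v · r_v = u^2 + 9.
Evaluating at (u, v) = (3, -pi/2): E = 1, F = 0, G = 18.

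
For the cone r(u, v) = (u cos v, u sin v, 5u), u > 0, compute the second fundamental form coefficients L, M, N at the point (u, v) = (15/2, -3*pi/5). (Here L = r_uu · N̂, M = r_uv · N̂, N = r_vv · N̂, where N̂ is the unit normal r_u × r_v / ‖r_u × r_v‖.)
L = 0;  M = 0;  N = 75*sqrt(26)/52

Compute the unit normal N̂(u, v) = (-5*sqrt(26)*u*cos(v)/(26*Abs(u)), -5*sqrt(26)*u*sin(v)/(26*Abs(u)), sqrt(26)*u/(26*Abs(u))), and the second partials r_uu, r_uv, r_vv. Take dot products:
  L(u, v) = r_uu · N̂ = 0,
  M(u, v) = r_uv · N̂ = 0,
  N(u, v) = r_vv · N̂ = 5*sqrt(26)*u^2/(26*Abs(u)).
Evaluating at (u, v) = (15/2, -3*pi/5):
  L = 0, M = 0, N = 75*sqrt(26)/52.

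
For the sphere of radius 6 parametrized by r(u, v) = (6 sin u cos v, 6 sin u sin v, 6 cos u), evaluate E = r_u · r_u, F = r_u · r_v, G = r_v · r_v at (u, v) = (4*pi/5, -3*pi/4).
E = 36;  F = 0;  G = 45/2 - 9*sqrt(5)/2

Partials: r_u = (6*cos(u)*cos(v), 6*sin(v)*cos(u), -6*sin(u)), r_v = (-6*sin(u)*sin(v), 6*sin(u)*cos(v), 0). As functions of (u, v):
  E = r_u · r_u = 36,
  F = r_u · r_v = 0,
  G = r_v · r_v = 36*sin(u)^2.
Evaluating at (u, v) = (4*pi/5, -3*pi/4): E = 36, F = 0, G = 45/2 - 9*sqrt(5)/2.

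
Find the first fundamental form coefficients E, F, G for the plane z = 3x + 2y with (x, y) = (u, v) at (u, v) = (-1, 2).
E = 10;  F = 6;  G = 5

Partials: r_u = (1, 0, 3), r_v = (0, 1, 2). As functions of (u, v):
  E = r_u · r_u = 10,
  F = r_u · r_v = 6,
  G = r_v · r_v = 5.
Evaluating at (u, v) = (-1, 2): E = 10, F = 6, G = 5.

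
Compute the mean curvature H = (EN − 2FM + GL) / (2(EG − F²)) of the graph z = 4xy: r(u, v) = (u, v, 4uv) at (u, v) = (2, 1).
H = -128/729

With E = 16*v^2 + 1, F = 16*u*v, G = 16*u^2 + 1, L = 0, M = 4/sqrt(16*u^2 + 16*v^2 + 1), N = 0, assemble
  H = (EN − 2FM + GL) / (2(EG − F²)) = -64*u*v/(16*u^2 + 16*v^2 + 1)^(3/2).
At (u, v) = (2, 1): H = -128/729.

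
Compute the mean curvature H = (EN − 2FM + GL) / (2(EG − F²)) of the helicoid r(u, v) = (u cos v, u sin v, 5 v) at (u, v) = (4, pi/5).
H = 0

With E = 1, F = 0, G = u^2 + 25, L = 0, M = -5/sqrt(u^2 + 25), N = 0, assemble
  H = (EN − 2FM + GL) / (2(EG − F²)) = 0.
At (u, v) = (4, pi/5): H = 0.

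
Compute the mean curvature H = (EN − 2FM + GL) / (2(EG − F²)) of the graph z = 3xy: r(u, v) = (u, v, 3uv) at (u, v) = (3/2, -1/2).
H = 81*sqrt(94)/4418

With E = 9*v^2 + 1, F = 9*u*v, G = 9*u^2 + 1, L = 0, M = 3/sqrt(9*u^2 + 9*v^2 + 1), N = 0, assemble
  H = (EN − 2FM + GL) / (2(EG − F²)) = -27*u*v/(9*u^2 + 9*v^2 + 1)^(3/2).
At (u, v) = (3/2, -1/2): H = 81*sqrt(94)/4418.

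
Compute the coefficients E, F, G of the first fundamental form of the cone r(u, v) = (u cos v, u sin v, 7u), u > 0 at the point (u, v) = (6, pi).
E = 50;  F = 0;  G = 36

Partials: r_u = (cos(v), sin(v), 7), r_v = (-u*sin(v), u*cos(v), 0). As functions of (u, v):
  E = r_u · r_u = 50,
  F = r_u · r_v = 0,
  G = r_v · r_v = u^2.
Evaluating at (u, v) = (6, pi): E = 50, F = 0, G = 36.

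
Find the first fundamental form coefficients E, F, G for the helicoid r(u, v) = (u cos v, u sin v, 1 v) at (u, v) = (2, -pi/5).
E = 1;  F = 0;  G = 5

Partials: r_u = (cos(v), sin(v), 0), r_v = (-u*sin(v), u*cos(v), 1). As functions of (u, v):
  E = r_u · r_u = 1,
  F = r_u · r_v = 0,
  G = r_v · r_v = u^2 + 1.
Evaluating at (u, v) = (2, -pi/5): E = 1, F = 0, G = 5.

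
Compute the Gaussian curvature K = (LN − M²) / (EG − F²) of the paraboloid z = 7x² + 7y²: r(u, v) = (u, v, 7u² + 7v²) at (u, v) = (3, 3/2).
K = 49/1216609

Coefficients of the first fundamental form: E = 196*u^2 + 1, F = 196*u*v, G = 196*v^2 + 1.
Coefficients of the second fundamental form: L = 14/sqrt(196*u^2 + 196*v^2 + 1), M = 0, N = 14/sqrt(196*u^2 + 196*v^2 + 1).
Assemble K = (LN − M²)/(EG − F²) = 196/(38416*u^4 + 76832*u^2*v^2 + 392*u^2 + 38416*v^4 + 392*v^2 + 1). At (u, v) = (3, 3/2): K = 49/1216609.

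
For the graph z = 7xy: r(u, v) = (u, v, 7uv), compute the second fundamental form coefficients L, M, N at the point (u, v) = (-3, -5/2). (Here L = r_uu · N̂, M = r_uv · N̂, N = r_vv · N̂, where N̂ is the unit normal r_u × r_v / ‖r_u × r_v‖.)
L = 0;  M = 14*sqrt(2993)/2993;  N = 0

Compute the unit normal N̂(u, v) = (-7*v/sqrt(49*u^2 + 49*v^2 + 1), -7*u/sqrt(49*u^2 + 49*v^2 + 1), 1/sqrt(49*u^2 + 49*v^2 + 1)), and the second partials r_uu, r_uv, r_vv. Take dot products:
  L(u, v) = r_uu · N̂ = 0,
  M(u, v) = r_uv · N̂ = 7/sqrt(49*u^2 + 49*v^2 + 1),
  N(u, v) = r_vv · N̂ = 0.
Evaluating at (u, v) = (-3, -5/2):
  L = 0, M = 14*sqrt(2993)/2993, N = 0.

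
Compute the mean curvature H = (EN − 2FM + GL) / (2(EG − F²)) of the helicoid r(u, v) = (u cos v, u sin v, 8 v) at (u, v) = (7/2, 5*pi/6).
H = 0

With E = 1, F = 0, G = u^2 + 64, L = 0, M = -8/sqrt(u^2 + 64), N = 0, assemble
  H = (EN − 2FM + GL) / (2(EG − F²)) = 0.
At (u, v) = (7/2, 5*pi/6): H = 0.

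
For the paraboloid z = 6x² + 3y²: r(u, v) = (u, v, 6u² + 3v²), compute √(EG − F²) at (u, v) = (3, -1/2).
√(EG − F²)|_{(3, -1/2)} = sqrt(1306)

E = 144*u^2 + 1, F = 72*u*v, G = 36*v^2 + 1; EG − F² = 144*u^2 + 36*v^2 + 1; √(EG − F²) = sqrt(144*u^2 + 36*v^2 + 1). At the given point: sqrt(1306).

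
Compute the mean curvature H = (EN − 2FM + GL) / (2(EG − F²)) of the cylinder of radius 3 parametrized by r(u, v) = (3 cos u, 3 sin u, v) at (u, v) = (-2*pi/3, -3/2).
H = -1/6

With E = 9, F = 0, G = 1, L = -3, M = 0, N = 0, assemble
  H = (EN − 2FM + GL) / (2(EG − F²)) = -1/6.
At (u, v) = (-2*pi/3, -3/2): H = -1/6.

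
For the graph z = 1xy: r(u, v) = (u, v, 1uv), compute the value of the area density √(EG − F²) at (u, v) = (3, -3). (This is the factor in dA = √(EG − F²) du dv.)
√(EG − F²)|_{(3, -3)} = sqrt(19)

E = v^2 + 1, F = u*v, G = u^2 + 1, so EG − F² = u^2 + v^2 + 1. Taking the positive square root: √(EG − F²) = sqrt(u^2 + v^2 + 1). At (u, v) = (3, -3): sqrt(19).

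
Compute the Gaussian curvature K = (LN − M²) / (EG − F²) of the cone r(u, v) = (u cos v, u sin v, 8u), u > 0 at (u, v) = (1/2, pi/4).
K = 0

Coefficients of the first fundamental form: E = 65, F = 0, G = u^2.
Coefficients of the second fundamental form: L = 0, M = 0, N = 8*sqrt(65)*u^2/(65*Abs(u)).
Assemble K = (LN − M²)/(EG − F²) = 0. At (u, v) = (1/2, pi/4): K = 0.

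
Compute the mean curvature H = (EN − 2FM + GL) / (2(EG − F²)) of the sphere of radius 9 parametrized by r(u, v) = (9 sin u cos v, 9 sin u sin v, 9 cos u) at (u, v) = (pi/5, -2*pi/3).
H = -1/9

With E = 81, F = 0, G = 81*sin(u)^2, L = -9*sin(u)/Abs(sin(u)), M = 0, N = -9*sin(u)^3/Abs(sin(u)), assemble
  H = (EN − 2FM + GL) / (2(EG − F²)) = -sin(u)/(9*Abs(sin(u))).
At (u, v) = (pi/5, -2*pi/3): H = -1/9.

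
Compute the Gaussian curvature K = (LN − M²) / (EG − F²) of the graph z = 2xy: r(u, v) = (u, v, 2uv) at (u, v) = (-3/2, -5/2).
K = -4/1225

Coefficients of the first fundamental form: E = 4*v^2 + 1, F = 4*u*v, G = 4*u^2 + 1.
Coefficients of the second fundamental form: L = 0, M = 2/sqrt(4*u^2 + 4*v^2 + 1), N = 0.
Assemble K = (LN − M²)/(EG − F²) = -4/(16*u^4 + 32*u^2*v^2 + 8*u^2 + 16*v^4 + 8*v^2 + 1). At (u, v) = (-3/2, -5/2): K = -4/1225.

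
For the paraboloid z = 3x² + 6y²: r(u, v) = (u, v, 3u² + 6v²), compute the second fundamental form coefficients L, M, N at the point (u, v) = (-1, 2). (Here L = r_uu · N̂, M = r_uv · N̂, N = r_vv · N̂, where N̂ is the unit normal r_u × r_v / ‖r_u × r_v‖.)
L = 6*sqrt(613)/613;  M = 0;  N = 12*sqrt(613)/613

Compute the unit normal N̂(u, v) = (-6*u/sqrt(36*u^2 + 144*v^2 + 1), -12*v/sqrt(36*u^2 + 144*v^2 + 1), 1/sqrt(36*u^2 + 144*v^2 + 1)), and the second partials r_uu, r_uv, r_vv. Take dot products:
  L(u, v) = r_uu · N̂ = 6/sqrt(36*u^2 + 144*v^2 + 1),
  M(u, v) = r_uv · N̂ = 0,
  N(u, v) = r_vv · N̂ = 12/sqrt(36*u^2 + 144*v^2 + 1).
Evaluating at (u, v) = (-1, 2):
  L = 6*sqrt(613)/613, M = 0, N = 12*sqrt(613)/613.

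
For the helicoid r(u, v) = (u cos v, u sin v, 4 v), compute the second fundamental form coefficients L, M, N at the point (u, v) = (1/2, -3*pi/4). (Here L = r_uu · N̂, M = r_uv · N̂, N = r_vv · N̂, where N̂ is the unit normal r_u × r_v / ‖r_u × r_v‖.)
L = 0;  M = -8*sqrt(65)/65;  N = 0

Compute the unit normal N̂(u, v) = (4*sin(v)/sqrt(u^2 + 16), -4*cos(v)/sqrt(u^2 + 16), u/sqrt(u^2 + 16)), and the second partials r_uu, r_uv, r_vv. Take dot products:
  L(u, v) = r_uu · N̂ = 0,
  M(u, v) = r_uv · N̂ = -4/sqrt(u^2 + 16),
  N(u, v) = r_vv · N̂ = 0.
Evaluating at (u, v) = (1/2, -3*pi/4):
  L = 0, M = -8*sqrt(65)/65, N = 0.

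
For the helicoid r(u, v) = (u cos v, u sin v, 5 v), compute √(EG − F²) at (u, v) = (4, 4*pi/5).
√(EG − F²)|_{(4, 4*pi/5)} = sqrt(41)

E = 1, F = 0, G = u^2 + 25; EG − F² = u^2 + 25; √(EG − F²) = sqrt(u^2 + 25). At the given point: sqrt(41).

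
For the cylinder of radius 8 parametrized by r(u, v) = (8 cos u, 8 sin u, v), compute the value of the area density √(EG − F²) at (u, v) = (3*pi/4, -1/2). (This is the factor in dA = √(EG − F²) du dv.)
√(EG − F²)|_{(3*pi/4, -1/2)} = 8

E = 64, F = 0, G = 1, so EG − F² = 64. Taking the positive square root: √(EG − F²) = 8. At (u, v) = (3*pi/4, -1/2): 8.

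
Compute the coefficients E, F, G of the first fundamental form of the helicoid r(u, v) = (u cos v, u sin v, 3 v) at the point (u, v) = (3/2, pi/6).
E = 1;  F = 0;  G = 45/4

Partials: r_u = (cos(v), sin(v), 0), r_v = (-u*sin(v), u*cos(v), 3). As functions of (u, v):
  E = r_u · r_u = 1,
  F = r_u · r_v = 0,
  G = r_v · r_v = u^2 + 9.
Evaluating at (u, v) = (3/2, pi/6): E = 1, F = 0, G = 45/4.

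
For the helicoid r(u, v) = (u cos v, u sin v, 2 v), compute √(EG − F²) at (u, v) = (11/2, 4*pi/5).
√(EG − F²)|_{(11/2, 4*pi/5)} = sqrt(137)/2

E = 1, F = 0, G = u^2 + 4; EG − F² = u^2 + 4; √(EG − F²) = sqrt(u^2 + 4). At the given point: sqrt(137)/2.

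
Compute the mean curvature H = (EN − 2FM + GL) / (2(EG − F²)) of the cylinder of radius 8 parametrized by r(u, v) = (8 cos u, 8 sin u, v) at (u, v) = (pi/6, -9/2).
H = -1/16

With E = 64, F = 0, G = 1, L = -8, M = 0, N = 0, assemble
  H = (EN − 2FM + GL) / (2(EG − F²)) = -1/16.
At (u, v) = (pi/6, -9/2): H = -1/16.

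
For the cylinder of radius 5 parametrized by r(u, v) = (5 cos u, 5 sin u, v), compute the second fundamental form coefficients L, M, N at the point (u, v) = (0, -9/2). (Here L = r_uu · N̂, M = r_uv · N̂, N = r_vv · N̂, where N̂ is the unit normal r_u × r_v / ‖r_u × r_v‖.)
L = -5;  M = 0;  N = 0

Compute the unit normal N̂(u, v) = (cos(u), sin(u), 0), and the second partials r_uu, r_uv, r_vv. Take dot products:
  L(u, v) = r_uu · N̂ = -5,
  M(u, v) = r_uv · N̂ = 0,
  N(u, v) = r_vv · N̂ = 0.
Evaluating at (u, v) = (0, -9/2):
  L = -5, M = 0, N = 0.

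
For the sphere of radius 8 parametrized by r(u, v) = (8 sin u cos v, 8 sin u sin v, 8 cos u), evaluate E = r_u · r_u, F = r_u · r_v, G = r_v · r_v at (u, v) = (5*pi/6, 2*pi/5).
E = 64;  F = 0;  G = 16

Partials: r_u = (8*cos(u)*cos(v), 8*sin(v)*cos(u), -8*sin(u)), r_v = (-8*sin(u)*sin(v), 8*sin(u)*cos(v), 0). As functions of (u, v):
  E = r_u · r_u = 64,
  F = r_u · r_v = 0,
  G = r_v · r_v = 64*sin(u)^2.
Evaluating at (u, v) = (5*pi/6, 2*pi/5): E = 64, F = 0, G = 16.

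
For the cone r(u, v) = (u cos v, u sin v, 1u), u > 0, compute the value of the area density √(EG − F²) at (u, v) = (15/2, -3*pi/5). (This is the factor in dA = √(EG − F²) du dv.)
√(EG − F²)|_{(15/2, -3*pi/5)} = 15*sqrt(2)/2

E = 2, F = 0, G = u^2, so EG − F² = 2*u^2. Taking the positive square root: √(EG − F²) = sqrt(2)*Abs(u). At (u, v) = (15/2, -3*pi/5): 15*sqrt(2)/2.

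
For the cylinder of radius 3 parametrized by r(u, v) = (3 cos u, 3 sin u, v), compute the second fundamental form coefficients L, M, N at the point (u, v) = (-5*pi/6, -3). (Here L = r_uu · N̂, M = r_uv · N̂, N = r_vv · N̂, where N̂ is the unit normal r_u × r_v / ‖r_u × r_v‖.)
L = -3;  M = 0;  N = 0

Compute the unit normal N̂(u, v) = (cos(u), sin(u), 0), and the second partials r_uu, r_uv, r_vv. Take dot products:
  L(u, v) = r_uu · N̂ = -3,
  M(u, v) = r_uv · N̂ = 0,
  N(u, v) = r_vv · N̂ = 0.
Evaluating at (u, v) = (-5*pi/6, -3):
  L = -3, M = 0, N = 0.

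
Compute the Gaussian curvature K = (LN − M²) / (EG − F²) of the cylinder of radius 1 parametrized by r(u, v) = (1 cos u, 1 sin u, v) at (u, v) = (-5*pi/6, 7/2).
K = 0

Coefficients of the first fundamental form: E = 1, F = 0, G = 1.
Coefficients of the second fundamental form: L = -1, M = 0, N = 0.
Assemble K = (LN − M²)/(EG − F²) = 0. At (u, v) = (-5*pi/6, 7/2): K = 0.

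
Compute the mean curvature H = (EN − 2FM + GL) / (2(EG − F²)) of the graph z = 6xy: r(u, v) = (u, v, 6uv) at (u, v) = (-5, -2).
H = -432*sqrt(1045)/218405

With E = 36*v^2 + 1, F = 36*u*v, G = 36*u^2 + 1, L = 0, M = 6/sqrt(36*u^2 + 36*v^2 + 1), N = 0, assemble
  H = (EN − 2FM + GL) / (2(EG − F²)) = -216*u*v/(36*u^2 + 36*v^2 + 1)^(3/2).
At (u, v) = (-5, -2): H = -432*sqrt(1045)/218405.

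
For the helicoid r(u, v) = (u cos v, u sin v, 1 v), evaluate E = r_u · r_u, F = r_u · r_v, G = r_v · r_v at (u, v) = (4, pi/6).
E = 1;  F = 0;  G = 17

Partials: r_u = (cos(v), sin(v), 0), r_v = (-u*sin(v), u*cos(v), 1). As functions of (u, v):
  E = r_u · r_u = 1,
  F = r_u · r_v = 0,
  G = r_v · r_v = u^2 + 1.
Evaluating at (u, v) = (4, pi/6): E = 1, F = 0, G = 17.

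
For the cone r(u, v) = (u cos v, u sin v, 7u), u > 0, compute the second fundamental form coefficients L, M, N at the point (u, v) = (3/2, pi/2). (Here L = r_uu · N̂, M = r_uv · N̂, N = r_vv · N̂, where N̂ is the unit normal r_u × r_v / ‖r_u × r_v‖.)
L = 0;  M = 0;  N = 21*sqrt(2)/20

Compute the unit normal N̂(u, v) = (-7*sqrt(2)*u*cos(v)/(10*Abs(u)), -7*sqrt(2)*u*sin(v)/(10*Abs(u)), sqrt(2)*u/(10*Abs(u))), and the second partials r_uu, r_uv, r_vv. Take dot products:
  L(u, v) = r_uu · N̂ = 0,
  M(u, v) = r_uv · N̂ = 0,
  N(u, v) = r_vv · N̂ = 7*sqrt(2)*u^2/(10*Abs(u)).
Evaluating at (u, v) = (3/2, pi/2):
  L = 0, M = 0, N = 21*sqrt(2)/20.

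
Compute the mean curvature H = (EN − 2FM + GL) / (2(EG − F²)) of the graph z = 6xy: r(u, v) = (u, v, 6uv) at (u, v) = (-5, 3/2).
H = 405*sqrt(982)/241081

With E = 36*v^2 + 1, F = 36*u*v, G = 36*u^2 + 1, L = 0, M = 6/sqrt(36*u^2 + 36*v^2 + 1), N = 0, assemble
  H = (EN − 2FM + GL) / (2(EG − F²)) = -216*u*v/(36*u^2 + 36*v^2 + 1)^(3/2).
At (u, v) = (-5, 3/2): H = 405*sqrt(982)/241081.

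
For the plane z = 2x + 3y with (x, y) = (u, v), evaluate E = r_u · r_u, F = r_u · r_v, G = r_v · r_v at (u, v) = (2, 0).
E = 5;  F = 6;  G = 10

Partials: r_u = (1, 0, 2), r_v = (0, 1, 3). As functions of (u, v):
  E = r_u · r_u = 5,
  F = r_u · r_v = 6,
  G = r_v · r_v = 10.
Evaluating at (u, v) = (2, 0): E = 5, F = 6, G = 10.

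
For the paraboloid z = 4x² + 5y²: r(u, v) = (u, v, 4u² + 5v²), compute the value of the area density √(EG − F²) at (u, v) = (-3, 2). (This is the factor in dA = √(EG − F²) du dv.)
√(EG − F²)|_{(-3, 2)} = sqrt(977)

E = 64*u^2 + 1, F = 80*u*v, G = 100*v^2 + 1, so EG − F² = 64*u^2 + 100*v^2 + 1. Taking the positive square root: √(EG − F²) = sqrt(64*u^2 + 100*v^2 + 1). At (u, v) = (-3, 2): sqrt(977).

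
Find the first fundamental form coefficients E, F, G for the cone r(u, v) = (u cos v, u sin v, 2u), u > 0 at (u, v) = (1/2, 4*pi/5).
E = 5;  F = 0;  G = 1/4

Partials: r_u = (cos(v), sin(v), 2), r_v = (-u*sin(v), u*cos(v), 0). As functions of (u, v):
  E = r_u · r_u = 5,
  F = r_u · r_v = 0,
  G = r_v · r_v = u^2.
Evaluating at (u, v) = (1/2, 4*pi/5): E = 5, F = 0, G = 1/4.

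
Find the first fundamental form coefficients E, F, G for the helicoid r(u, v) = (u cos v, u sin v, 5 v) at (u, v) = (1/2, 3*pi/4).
E = 1;  F = 0;  G = 101/4

Partials: r_u = (cos(v), sin(v), 0), r_v = (-u*sin(v), u*cos(v), 5). As functions of (u, v):
  E = r_u · r_u = 1,
  F = r_u · r_v = 0,
  G = r_v · r_v = u^2 + 25.
Evaluating at (u, v) = (1/2, 3*pi/4): E = 1, F = 0, G = 101/4.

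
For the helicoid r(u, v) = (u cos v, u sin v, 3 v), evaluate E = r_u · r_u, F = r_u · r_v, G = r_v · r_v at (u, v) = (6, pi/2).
E = 1;  F = 0;  G = 45

Partials: r_u = (cos(v), sin(v), 0), r_v = (-u*sin(v), u*cos(v), 3). As functions of (u, v):
  E = r_u · r_u = 1,
  F = r_u · r_v = 0,
  G = r_v · r_v = u^2 + 9.
Evaluating at (u, v) = (6, pi/2): E = 1, F = 0, G = 45.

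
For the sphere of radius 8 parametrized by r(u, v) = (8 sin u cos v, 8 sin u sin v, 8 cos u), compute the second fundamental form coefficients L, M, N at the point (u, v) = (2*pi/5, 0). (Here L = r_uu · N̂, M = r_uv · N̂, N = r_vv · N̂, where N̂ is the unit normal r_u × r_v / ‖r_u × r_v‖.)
L = -8;  M = 0;  N = -5 - sqrt(5)

Compute the unit normal N̂(u, v) = (sin(u)^2*cos(v)/Abs(sin(u)), sin(u)^2*sin(v)/Abs(sin(u)), sin(2*u)/(2*Abs(sin(u)))), and the second partials r_uu, r_uv, r_vv. Take dot products:
  L(u, v) = r_uu · N̂ = -8*sin(u)/Abs(sin(u)),
  M(u, v) = r_uv · N̂ = 0,
  N(u, v) = r_vv · N̂ = -8*sin(u)^3/Abs(sin(u)).
Evaluating at (u, v) = (2*pi/5, 0):
  L = -8, M = 0, N = -5 - sqrt(5).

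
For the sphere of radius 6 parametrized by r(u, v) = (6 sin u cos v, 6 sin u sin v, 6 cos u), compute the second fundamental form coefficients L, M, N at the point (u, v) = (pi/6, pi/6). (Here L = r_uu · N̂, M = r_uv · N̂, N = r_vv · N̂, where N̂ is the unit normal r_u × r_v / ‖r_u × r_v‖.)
L = -6;  M = 0;  N = -3/2

Compute the unit normal N̂(u, v) = (sin(u)^2*cos(v)/Abs(sin(u)), sin(u)^2*sin(v)/Abs(sin(u)), sin(2*u)/(2*Abs(sin(u)))), and the second partials r_uu, r_uv, r_vv. Take dot products:
  L(u, v) = r_uu · N̂ = -6*sin(u)/Abs(sin(u)),
  M(u, v) = r_uv · N̂ = 0,
  N(u, v) = r_vv · N̂ = -6*sin(u)^3/Abs(sin(u)).
Evaluating at (u, v) = (pi/6, pi/6):
  L = -6, M = 0, N = -3/2.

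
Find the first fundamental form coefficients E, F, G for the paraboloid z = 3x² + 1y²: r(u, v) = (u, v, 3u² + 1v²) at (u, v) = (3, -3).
E = 325;  F = -108;  G = 37

Partials: r_u = (1, 0, 6*u), r_v = (0, 1, 2*v). As functions of (u, v):
  E = r_u · r_u = 36*u^2 + 1,
  F = r_u · r_v = 12*u*v,
  G = r_v · r_v = 4*v^2 + 1.
Evaluating at (u, v) = (3, -3): E = 325, F = -108, G = 37.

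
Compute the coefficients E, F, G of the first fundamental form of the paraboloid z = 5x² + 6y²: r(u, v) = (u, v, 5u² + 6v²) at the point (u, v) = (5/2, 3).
E = 626;  F = 900;  G = 1297

Partials: r_u = (1, 0, 10*u), r_v = (0, 1, 12*v). As functions of (u, v):
  E = r_u · r_u = 100*u^2 + 1,
  F = r_u · r_v = 120*u*v,
  G = r_v · r_v = 144*v^2 + 1.
Evaluating at (u, v) = (5/2, 3): E = 626, F = 900, G = 1297.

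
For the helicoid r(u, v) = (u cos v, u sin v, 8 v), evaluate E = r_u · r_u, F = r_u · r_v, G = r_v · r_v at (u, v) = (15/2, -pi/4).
E = 1;  F = 0;  G = 481/4

Partials: r_u = (cos(v), sin(v), 0), r_v = (-u*sin(v), u*cos(v), 8). As functions of (u, v):
  E = r_u · r_u = 1,
  F = r_u · r_v = 0,
  G = r_v · r_v = u^2 + 64.
Evaluating at (u, v) = (15/2, -pi/4): E = 1, F = 0, G = 481/4.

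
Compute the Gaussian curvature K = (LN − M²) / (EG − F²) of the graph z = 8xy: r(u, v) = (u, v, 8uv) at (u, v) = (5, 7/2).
K = -64/5688225

Coefficients of the first fundamental form: E = 64*v^2 + 1, F = 64*u*v, G = 64*u^2 + 1.
Coefficients of the second fundamental form: L = 0, M = 8/sqrt(64*u^2 + 64*v^2 + 1), N = 0.
Assemble K = (LN − M²)/(EG − F²) = -64/(4096*u^4 + 8192*u^2*v^2 + 128*u^2 + 4096*v^4 + 128*v^2 + 1). At (u, v) = (5, 7/2): K = -64/5688225.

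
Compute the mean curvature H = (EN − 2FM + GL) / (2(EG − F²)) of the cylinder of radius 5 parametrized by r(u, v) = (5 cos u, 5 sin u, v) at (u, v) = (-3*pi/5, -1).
H = -1/10

With E = 25, F = 0, G = 1, L = -5, M = 0, N = 0, assemble
  H = (EN − 2FM + GL) / (2(EG − F²)) = -1/10.
At (u, v) = (-3*pi/5, -1): H = -1/10.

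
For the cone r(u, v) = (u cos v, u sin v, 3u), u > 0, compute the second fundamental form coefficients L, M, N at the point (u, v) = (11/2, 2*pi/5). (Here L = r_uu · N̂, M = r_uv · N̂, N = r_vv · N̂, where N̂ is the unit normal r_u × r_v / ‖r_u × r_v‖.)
L = 0;  M = 0;  N = 33*sqrt(10)/20

Compute the unit normal N̂(u, v) = (-3*sqrt(10)*u*cos(v)/(10*Abs(u)), -3*sqrt(10)*u*sin(v)/(10*Abs(u)), sqrt(10)*u/(10*Abs(u))), and the second partials r_uu, r_uv, r_vv. Take dot products:
  L(u, v) = r_uu · N̂ = 0,
  M(u, v) = r_uv · N̂ = 0,
  N(u, v) = r_vv · N̂ = 3*sqrt(10)*u^2/(10*Abs(u)).
Evaluating at (u, v) = (11/2, 2*pi/5):
  L = 0, M = 0, N = 33*sqrt(10)/20.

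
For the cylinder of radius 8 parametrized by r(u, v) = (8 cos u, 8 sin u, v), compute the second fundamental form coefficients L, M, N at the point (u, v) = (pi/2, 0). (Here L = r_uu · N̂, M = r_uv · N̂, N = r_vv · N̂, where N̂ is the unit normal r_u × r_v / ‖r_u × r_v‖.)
L = -8;  M = 0;  N = 0

Compute the unit normal N̂(u, v) = (cos(u), sin(u), 0), and the second partials r_uu, r_uv, r_vv. Take dot products:
  L(u, v) = r_uu · N̂ = -8,
  M(u, v) = r_uv · N̂ = 0,
  N(u, v) = r_vv · N̂ = 0.
Evaluating at (u, v) = (pi/2, 0):
  L = -8, M = 0, N = 0.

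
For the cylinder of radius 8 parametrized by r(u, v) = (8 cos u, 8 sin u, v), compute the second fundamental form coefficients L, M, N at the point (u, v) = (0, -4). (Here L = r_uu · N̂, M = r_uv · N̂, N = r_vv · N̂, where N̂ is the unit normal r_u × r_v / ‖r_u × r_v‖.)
L = -8;  M = 0;  N = 0

Compute the unit normal N̂(u, v) = (cos(u), sin(u), 0), and the second partials r_uu, r_uv, r_vv. Take dot products:
  L(u, v) = r_uu · N̂ = -8,
  M(u, v) = r_uv · N̂ = 0,
  N(u, v) = r_vv · N̂ = 0.
Evaluating at (u, v) = (0, -4):
  L = -8, M = 0, N = 0.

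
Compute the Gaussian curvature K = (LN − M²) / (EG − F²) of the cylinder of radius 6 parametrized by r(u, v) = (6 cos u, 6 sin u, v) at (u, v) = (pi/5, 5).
K = 0

Coefficients of the first fundamental form: E = 36, F = 0, G = 1.
Coefficients of the second fundamental form: L = -6, M = 0, N = 0.
Assemble K = (LN − M²)/(EG − F²) = 0. At (u, v) = (pi/5, 5): K = 0.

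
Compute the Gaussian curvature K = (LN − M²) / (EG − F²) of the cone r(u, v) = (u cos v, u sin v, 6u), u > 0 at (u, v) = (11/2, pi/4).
K = 0

Coefficients of the first fundamental form: E = 37, F = 0, G = u^2.
Coefficients of the second fundamental form: L = 0, M = 0, N = 6*sqrt(37)*u^2/(37*Abs(u)).
Assemble K = (LN − M²)/(EG − F²) = 0. At (u, v) = (11/2, pi/4): K = 0.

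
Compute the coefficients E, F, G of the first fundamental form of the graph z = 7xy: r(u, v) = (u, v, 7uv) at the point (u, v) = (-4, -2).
E = 197;  F = 392;  G = 785

Partials: r_u = (1, 0, 7*v), r_v = (0, 1, 7*u). As functions of (u, v):
  E = r_u · r_u = 49*v^2 + 1,
  F = r_u · r_v = 49*u*v,
  G = r_v · r_v = 49*u^2 + 1.
Evaluating at (u, v) = (-4, -2): E = 197, F = 392, G = 785.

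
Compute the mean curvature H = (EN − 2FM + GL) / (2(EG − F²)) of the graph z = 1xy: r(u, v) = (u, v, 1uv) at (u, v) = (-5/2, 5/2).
H = 25*sqrt(6)/486

With E = v^2 + 1, F = u*v, G = u^2 + 1, L = 0, M = 1/sqrt(u^2 + v^2 + 1), N = 0, assemble
  H = (EN − 2FM + GL) / (2(EG − F²)) = -u*v/(u^2 + v^2 + 1)^(3/2).
At (u, v) = (-5/2, 5/2): H = 25*sqrt(6)/486.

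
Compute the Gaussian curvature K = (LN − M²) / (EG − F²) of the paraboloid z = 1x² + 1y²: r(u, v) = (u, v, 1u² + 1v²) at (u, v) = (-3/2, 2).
K = 1/169

Coefficients of the first fundamental form: E = 4*u^2 + 1, F = 4*u*v, G = 4*v^2 + 1.
Coefficients of the second fundamental form: L = 2/sqrt(4*u^2 + 4*v^2 + 1), M = 0, N = 2/sqrt(4*u^2 + 4*v^2 + 1).
Assemble K = (LN − M²)/(EG − F²) = 4/(16*u^4 + 32*u^2*v^2 + 8*u^2 + 16*v^4 + 8*v^2 + 1). At (u, v) = (-3/2, 2): K = 1/169.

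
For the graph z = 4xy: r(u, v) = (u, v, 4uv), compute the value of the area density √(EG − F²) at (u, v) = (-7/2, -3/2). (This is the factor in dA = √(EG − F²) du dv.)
√(EG − F²)|_{(-7/2, -3/2)} = sqrt(233)

E = 16*v^2 + 1, F = 16*u*v, G = 16*u^2 + 1, so EG − F² = 16*u^2 + 16*v^2 + 1. Taking the positive square root: √(EG − F²) = sqrt(16*u^2 + 16*v^2 + 1). At (u, v) = (-7/2, -3/2): sqrt(233).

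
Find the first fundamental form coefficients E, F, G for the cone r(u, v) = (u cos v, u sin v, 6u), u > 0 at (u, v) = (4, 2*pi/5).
E = 37;  F = 0;  G = 16

Partials: r_u = (cos(v), sin(v), 6), r_v = (-u*sin(v), u*cos(v), 0). As functions of (u, v):
  E = r_u · r_u = 37,
  F = r_u · r_v = 0,
  G = r_v · r_v = u^2.
Evaluating at (u, v) = (4, 2*pi/5): E = 37, F = 0, G = 16.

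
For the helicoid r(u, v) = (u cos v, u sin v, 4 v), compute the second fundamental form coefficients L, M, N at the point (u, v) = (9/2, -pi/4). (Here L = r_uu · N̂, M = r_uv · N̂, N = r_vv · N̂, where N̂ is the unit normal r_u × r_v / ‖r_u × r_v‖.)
L = 0;  M = -8*sqrt(145)/145;  N = 0

Compute the unit normal N̂(u, v) = (4*sin(v)/sqrt(u^2 + 16), -4*cos(v)/sqrt(u^2 + 16), u/sqrt(u^2 + 16)), and the second partials r_uu, r_uv, r_vv. Take dot products:
  L(u, v) = r_uu · N̂ = 0,
  M(u, v) = r_uv · N̂ = -4/sqrt(u^2 + 16),
  N(u, v) = r_vv · N̂ = 0.
Evaluating at (u, v) = (9/2, -pi/4):
  L = 0, M = -8*sqrt(145)/145, N = 0.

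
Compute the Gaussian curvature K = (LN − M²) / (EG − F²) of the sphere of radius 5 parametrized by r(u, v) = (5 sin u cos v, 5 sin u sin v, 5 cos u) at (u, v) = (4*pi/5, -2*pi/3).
K = 1/25

Coefficients of the first fundamental form: E = 25, F = 0, G = 25*sin(u)^2.
Coefficients of the second fundamental form: L = -5*sin(u)/Abs(sin(u)), M = 0, N = -5*sin(u)^3/Abs(sin(u)).
Assemble K = (LN − M²)/(EG − F²) = 1/25. At (u, v) = (4*pi/5, -2*pi/3): K = 1/25.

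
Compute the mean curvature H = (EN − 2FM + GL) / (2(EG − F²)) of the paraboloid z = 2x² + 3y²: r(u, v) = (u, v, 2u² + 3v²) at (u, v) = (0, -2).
H = 293*sqrt(145)/21025

With E = 16*u^2 + 1, F = 24*u*v, G = 36*v^2 + 1, L = 4/sqrt(16*u^2 + 36*v^2 + 1), M = 0, N = 6/sqrt(16*u^2 + 36*v^2 + 1), assemble
  H = (EN − 2FM + GL) / (2(EG − F²)) = (48*u^2 + 72*v^2 + 5)/(16*u^2 + 36*v^2 + 1)^(3/2).
At (u, v) = (0, -2): H = 293*sqrt(145)/21025.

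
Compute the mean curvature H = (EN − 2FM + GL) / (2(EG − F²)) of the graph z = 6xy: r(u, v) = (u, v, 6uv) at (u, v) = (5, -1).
H = 1080*sqrt(937)/877969

With E = 36*v^2 + 1, F = 36*u*v, G = 36*u^2 + 1, L = 0, M = 6/sqrt(36*u^2 + 36*v^2 + 1), N = 0, assemble
  H = (EN − 2FM + GL) / (2(EG − F²)) = -216*u*v/(36*u^2 + 36*v^2 + 1)^(3/2).
At (u, v) = (5, -1): H = 1080*sqrt(937)/877969.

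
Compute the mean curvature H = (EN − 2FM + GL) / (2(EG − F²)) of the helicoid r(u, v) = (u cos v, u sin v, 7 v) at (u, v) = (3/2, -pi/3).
H = 0

With E = 1, F = 0, G = u^2 + 49, L = 0, M = -7/sqrt(u^2 + 49), N = 0, assemble
  H = (EN − 2FM + GL) / (2(EG − F²)) = 0.
At (u, v) = (3/2, -pi/3): H = 0.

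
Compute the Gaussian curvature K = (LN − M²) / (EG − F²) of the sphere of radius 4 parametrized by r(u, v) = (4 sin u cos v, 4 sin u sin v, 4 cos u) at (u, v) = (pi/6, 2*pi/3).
K = 1/16

Coefficients of the first fundamental form: E = 16, F = 0, G = 16*sin(u)^2.
Coefficients of the second fundamental form: L = -4*sin(u)/Abs(sin(u)), M = 0, N = -4*sin(u)^3/Abs(sin(u)).
Assemble K = (LN − M²)/(EG − F²) = 1/16. At (u, v) = (pi/6, 2*pi/3): K = 1/16.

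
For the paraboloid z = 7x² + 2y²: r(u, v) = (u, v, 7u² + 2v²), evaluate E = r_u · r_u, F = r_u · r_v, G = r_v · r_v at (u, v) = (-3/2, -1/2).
E = 442;  F = 42;  G = 5

Partials: r_u = (1, 0, 14*u), r_v = (0, 1, 4*v). As functions of (u, v):
  E = r_u · r_u = 196*u^2 + 1,
  F = r_u · r_v = 56*u*v,
  G = r_v · r_v = 16*v^2 + 1.
Evaluating at (u, v) = (-3/2, -1/2): E = 442, F = 42, G = 5.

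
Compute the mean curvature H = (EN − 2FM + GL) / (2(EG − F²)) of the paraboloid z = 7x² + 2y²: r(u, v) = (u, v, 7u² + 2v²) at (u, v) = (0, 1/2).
H = 37*sqrt(5)/25

With E = 196*u^2 + 1, F = 56*u*v, G = 16*v^2 + 1, L = 14/sqrt(196*u^2 + 16*v^2 + 1), M = 0, N = 4/sqrt(196*u^2 + 16*v^2 + 1), assemble
  H = (EN − 2FM + GL) / (2(EG − F²)) = (392*u^2 + 112*v^2 + 9)/(196*u^2 + 16*v^2 + 1)^(3/2).
At (u, v) = (0, 1/2): H = 37*sqrt(5)/25.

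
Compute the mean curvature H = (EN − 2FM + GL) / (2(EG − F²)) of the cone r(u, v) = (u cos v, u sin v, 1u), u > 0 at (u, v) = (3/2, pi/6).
H = sqrt(2)/6

With E = 2, F = 0, G = u^2, L = 0, M = 0, N = sqrt(2)*u^2/(2*Abs(u)), assemble
  H = (EN − 2FM + GL) / (2(EG − F²)) = sqrt(2)/(4*Abs(u)).
At (u, v) = (3/2, pi/6): H = sqrt(2)/6.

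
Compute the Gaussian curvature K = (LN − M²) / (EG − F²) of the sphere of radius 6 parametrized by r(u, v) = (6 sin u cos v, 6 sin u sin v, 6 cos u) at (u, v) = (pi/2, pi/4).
K = 1/36

Coefficients of the first fundamental form: E = 36, F = 0, G = 36*sin(u)^2.
Coefficients of the second fundamental form: L = -6*sin(u)/Abs(sin(u)), M = 0, N = -6*sin(u)^3/Abs(sin(u)).
Assemble K = (LN − M²)/(EG − F²) = 1/36. At (u, v) = (pi/2, pi/4): K = 1/36.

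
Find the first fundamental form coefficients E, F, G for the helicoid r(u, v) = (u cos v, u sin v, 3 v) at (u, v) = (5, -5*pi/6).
E = 1;  F = 0;  G = 34

Partials: r_u = (cos(v), sin(v), 0), r_v = (-u*sin(v), u*cos(v), 3). As functions of (u, v):
  E = r_u · r_u = 1,
  F = r_u · r_v = 0,
  G = r_v · r_v = u^2 + 9.
Evaluating at (u, v) = (5, -5*pi/6): E = 1, F = 0, G = 34.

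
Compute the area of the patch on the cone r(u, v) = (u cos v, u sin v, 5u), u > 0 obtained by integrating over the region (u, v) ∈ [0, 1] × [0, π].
Area = sqrt(26)*pi/2

Area = ∫∫ √(EG − F²) du dv with √(EG − F²) = sqrt(26)*Abs(u). Integrating over [0, 1] × [0, π] gives sqrt(26)*pi/2.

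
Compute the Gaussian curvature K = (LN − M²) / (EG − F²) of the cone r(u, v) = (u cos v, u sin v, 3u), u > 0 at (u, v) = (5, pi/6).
K = 0

Coefficients of the first fundamental form: E = 10, F = 0, G = u^2.
Coefficients of the second fundamental form: L = 0, M = 0, N = 3*sqrt(10)*u^2/(10*Abs(u)).
Assemble K = (LN − M²)/(EG − F²) = 0. At (u, v) = (5, pi/6): K = 0.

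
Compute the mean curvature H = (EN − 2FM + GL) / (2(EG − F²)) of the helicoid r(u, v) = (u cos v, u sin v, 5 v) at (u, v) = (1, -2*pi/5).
H = 0

With E = 1, F = 0, G = u^2 + 25, L = 0, M = -5/sqrt(u^2 + 25), N = 0, assemble
  H = (EN − 2FM + GL) / (2(EG − F²)) = 0.
At (u, v) = (1, -2*pi/5): H = 0.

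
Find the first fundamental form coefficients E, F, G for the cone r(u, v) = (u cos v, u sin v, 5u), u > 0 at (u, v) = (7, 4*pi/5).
E = 26;  F = 0;  G = 49

Partials: r_u = (cos(v), sin(v), 5), r_v = (-u*sin(v), u*cos(v), 0). As functions of (u, v):
  E = r_u · r_u = 26,
  F = r_u · r_v = 0,
  G = r_v · r_v = u^2.
Evaluating at (u, v) = (7, 4*pi/5): E = 26, F = 0, G = 49.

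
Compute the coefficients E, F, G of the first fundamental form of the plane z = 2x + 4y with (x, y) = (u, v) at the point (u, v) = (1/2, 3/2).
E = 5;  F = 8;  G = 17

Partials: r_u = (1, 0, 2), r_v = (0, 1, 4). As functions of (u, v):
  E = r_u · r_u = 5,
  F = r_u · r_v = 8,
  G = r_v · r_v = 17.
Evaluating at (u, v) = (1/2, 3/2): E = 5, F = 8, G = 17.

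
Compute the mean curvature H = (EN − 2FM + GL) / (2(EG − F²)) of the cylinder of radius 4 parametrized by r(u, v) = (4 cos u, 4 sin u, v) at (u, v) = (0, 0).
H = -1/8

With E = 16, F = 0, G = 1, L = -4, M = 0, N = 0, assemble
  H = (EN − 2FM + GL) / (2(EG − F²)) = -1/8.
At (u, v) = (0, 0): H = -1/8.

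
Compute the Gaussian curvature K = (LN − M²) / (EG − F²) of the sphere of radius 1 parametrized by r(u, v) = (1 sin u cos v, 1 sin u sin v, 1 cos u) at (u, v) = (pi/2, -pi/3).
K = 1

Coefficients of the first fundamental form: E = 1, F = 0, G = sin(u)^2.
Coefficients of the second fundamental form: L = -sin(u)/Abs(sin(u)), M = 0, N = -sin(u)^3/Abs(sin(u)).
Assemble K = (LN − M²)/(EG − F²) = 1. At (u, v) = (pi/2, -pi/3): K = 1.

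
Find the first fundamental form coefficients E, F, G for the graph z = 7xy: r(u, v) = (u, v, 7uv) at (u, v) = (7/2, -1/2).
E = 53/4;  F = -343/4;  G = 2405/4

Partials: r_u = (1, 0, 7*v), r_v = (0, 1, 7*u). As functions of (u, v):
  E = r_u · r_u = 49*v^2 + 1,
  F = r_u · r_v = 49*u*v,
  G = r_v · r_v = 49*u^2 + 1.
Evaluating at (u, v) = (7/2, -1/2): E = 53/4, F = -343/4, G = 2405/4.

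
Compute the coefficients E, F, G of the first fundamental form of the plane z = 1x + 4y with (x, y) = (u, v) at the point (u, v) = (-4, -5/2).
E = 2;  F = 4;  G = 17

Partials: r_u = (1, 0, 1), r_v = (0, 1, 4). As functions of (u, v):
  E = r_u · r_u = 2,
  F = r_u · r_v = 4,
  G = r_v · r_v = 17.
Evaluating at (u, v) = (-4, -5/2): E = 2, F = 4, G = 17.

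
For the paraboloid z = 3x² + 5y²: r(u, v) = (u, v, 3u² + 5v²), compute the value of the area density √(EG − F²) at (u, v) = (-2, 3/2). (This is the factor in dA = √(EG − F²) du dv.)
√(EG − F²)|_{(-2, 3/2)} = sqrt(370)

E = 36*u^2 + 1, F = 60*u*v, G = 100*v^2 + 1, so EG − F² = 36*u^2 + 100*v^2 + 1. Taking the positive square root: √(EG − F²) = sqrt(36*u^2 + 100*v^2 + 1). At (u, v) = (-2, 3/2): sqrt(370).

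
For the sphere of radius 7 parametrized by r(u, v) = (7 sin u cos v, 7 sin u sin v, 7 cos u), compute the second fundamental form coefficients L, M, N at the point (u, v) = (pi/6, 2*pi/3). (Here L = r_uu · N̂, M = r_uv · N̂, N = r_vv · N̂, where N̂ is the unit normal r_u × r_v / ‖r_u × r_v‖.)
L = -7;  M = 0;  N = -7/4

Compute the unit normal N̂(u, v) = (sin(u)^2*cos(v)/Abs(sin(u)), sin(u)^2*sin(v)/Abs(sin(u)), sin(2*u)/(2*Abs(sin(u)))), and the second partials r_uu, r_uv, r_vv. Take dot products:
  L(u, v) = r_uu · N̂ = -7*sin(u)/Abs(sin(u)),
  M(u, v) = r_uv · N̂ = 0,
  N(u, v) = r_vv · N̂ = -7*sin(u)^3/Abs(sin(u)).
Evaluating at (u, v) = (pi/6, 2*pi/3):
  L = -7, M = 0, N = -7/4.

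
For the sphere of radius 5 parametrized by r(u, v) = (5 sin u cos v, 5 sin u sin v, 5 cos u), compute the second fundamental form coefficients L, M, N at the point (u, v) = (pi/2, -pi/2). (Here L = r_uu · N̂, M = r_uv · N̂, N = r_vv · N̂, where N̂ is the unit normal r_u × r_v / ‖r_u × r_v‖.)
L = -5;  M = 0;  N = -5

Compute the unit normal N̂(u, v) = (sin(u)^2*cos(v)/Abs(sin(u)), sin(u)^2*sin(v)/Abs(sin(u)), sin(2*u)/(2*Abs(sin(u)))), and the second partials r_uu, r_uv, r_vv. Take dot products:
  L(u, v) = r_uu · N̂ = -5*sin(u)/Abs(sin(u)),
  M(u, v) = r_uv · N̂ = 0,
  N(u, v) = r_vv · N̂ = -5*sin(u)^3/Abs(sin(u)).
Evaluating at (u, v) = (pi/2, -pi/2):
  L = -5, M = 0, N = -5.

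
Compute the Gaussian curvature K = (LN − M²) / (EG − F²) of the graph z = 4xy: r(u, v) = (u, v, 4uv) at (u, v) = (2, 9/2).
K = -16/151321

Coefficients of the first fundamental form: E = 16*v^2 + 1, F = 16*u*v, G = 16*u^2 + 1.
Coefficients of the second fundamental form: L = 0, M = 4/sqrt(16*u^2 + 16*v^2 + 1), N = 0.
Assemble K = (LN − M²)/(EG − F²) = -16/(256*u^4 + 512*u^2*v^2 + 32*u^2 + 256*v^4 + 32*v^2 + 1). At (u, v) = (2, 9/2): K = -16/151321.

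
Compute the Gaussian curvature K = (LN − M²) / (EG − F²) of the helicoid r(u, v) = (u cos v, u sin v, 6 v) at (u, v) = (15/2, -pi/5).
K = -64/15129

Coefficients of the first fundamental form: E = 1, F = 0, G = u^2 + 36.
Coefficients of the second fundamental form: L = 0, M = -6/sqrt(u^2 + 36), N = 0.
Assemble K = (LN − M²)/(EG − F²) = -36/(u^2 + 36)^2. At (u, v) = (15/2, -pi/5): K = -64/15129.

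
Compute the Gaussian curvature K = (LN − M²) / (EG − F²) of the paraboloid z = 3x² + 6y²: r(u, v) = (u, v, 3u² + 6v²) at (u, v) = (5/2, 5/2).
K = 18/316969

Coefficients of the first fundamental form: E = 36*u^2 + 1, F = 72*u*v, G = 144*v^2 + 1.
Coefficients of the second fundamental form: L = 6/sqrt(36*u^2 + 144*v^2 + 1), M = 0, N = 12/sqrt(36*u^2 + 144*v^2 + 1).
Assemble K = (LN − M²)/(EG − F²) = 72/(1296*u^4 + 10368*u^2*v^2 + 72*u^2 + 20736*v^4 + 288*v^2 + 1). At (u, v) = (5/2, 5/2): K = 18/316969.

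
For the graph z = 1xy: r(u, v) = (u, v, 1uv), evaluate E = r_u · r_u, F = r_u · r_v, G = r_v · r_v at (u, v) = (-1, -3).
E = 10;  F = 3;  G = 2

Partials: r_u = (1, 0, v), r_v = (0, 1, u). As functions of (u, v):
  E = r_u · r_u = v^2 + 1,
  F = r_u · r_v = u*v,
  G = r_v · r_v = u^2 + 1.
Evaluating at (u, v) = (-1, -3): E = 10, F = 3, G = 2.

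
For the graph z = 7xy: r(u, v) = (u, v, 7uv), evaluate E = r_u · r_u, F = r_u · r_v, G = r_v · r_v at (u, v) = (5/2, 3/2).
E = 445/4;  F = 735/4;  G = 1229/4

Partials: r_u = (1, 0, 7*v), r_v = (0, 1, 7*u). As functions of (u, v):
  E = r_u · r_u = 49*v^2 + 1,
  F = r_u · r_v = 49*u*v,
  G = r_v · r_v = 49*u^2 + 1.
Evaluating at (u, v) = (5/2, 3/2): E = 445/4, F = 735/4, G = 1229/4.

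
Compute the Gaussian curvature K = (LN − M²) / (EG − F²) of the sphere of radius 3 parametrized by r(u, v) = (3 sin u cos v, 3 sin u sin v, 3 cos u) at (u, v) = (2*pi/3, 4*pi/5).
K = 1/9

Coefficients of the first fundamental form: E = 9, F = 0, G = 9*sin(u)^2.
Coefficients of the second fundamental form: L = -3*sin(u)/Abs(sin(u)), M = 0, N = -3*sin(u)^3/Abs(sin(u)).
Assemble K = (LN − M²)/(EG − F²) = 1/9. At (u, v) = (2*pi/3, 4*pi/5): K = 1/9.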